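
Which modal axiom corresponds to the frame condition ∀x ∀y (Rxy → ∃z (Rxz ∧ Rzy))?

A defining formula is □□q → □q (the C4 axiom).

□□q → □q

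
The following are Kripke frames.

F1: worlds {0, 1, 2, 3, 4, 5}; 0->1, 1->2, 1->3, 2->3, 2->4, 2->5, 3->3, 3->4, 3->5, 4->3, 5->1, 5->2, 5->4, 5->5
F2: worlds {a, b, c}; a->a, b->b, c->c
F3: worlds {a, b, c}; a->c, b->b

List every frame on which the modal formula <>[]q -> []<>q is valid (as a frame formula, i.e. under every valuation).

F2

The schema corresponds to convergence: forall x forall y forall z (Rxy & Rxz -> exists w (Ryw & Rzw)).
F1: fails — R25 and R24 but 5 and 4 have no common successor.
F2: satisfies the condition.
F3: fails — Rac and Rac but c and c have no common successor.
Valid on: F2.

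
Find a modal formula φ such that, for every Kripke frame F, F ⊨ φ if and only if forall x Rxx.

The condition is reflexivity. The T schema □s → s defines it.

□s → s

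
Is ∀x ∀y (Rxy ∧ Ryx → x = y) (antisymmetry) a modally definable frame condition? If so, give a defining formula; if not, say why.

Any modally definable frame class is closed under surjective bounded morphisms.
The 8-cycle (worlds a,b,c,d,e,f,g,h with a→b→c→d→e→f→g→h→a) is antisymmetric. Sending even-indexed worlds to s and odd-indexed worlds to t is a surjective bounded morphism onto the two-world frame with s↔t, which is not antisymmetric.
So the class is not modally definable.

Not modally definable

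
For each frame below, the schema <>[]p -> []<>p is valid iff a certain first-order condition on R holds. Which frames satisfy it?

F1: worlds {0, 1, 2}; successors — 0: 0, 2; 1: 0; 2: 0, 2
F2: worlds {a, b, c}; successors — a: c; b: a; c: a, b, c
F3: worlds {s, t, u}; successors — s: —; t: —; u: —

Frame correspondent (Sahlqvist): forall x forall y forall z (Rxy & Rxz -> exists w (Ryw & Rzw)) — i.e. convergence.
F1: satisfies the condition.
F2: fails — Rcb and Rca but b and a have no common successor.
F3: satisfies the condition.

F1, F3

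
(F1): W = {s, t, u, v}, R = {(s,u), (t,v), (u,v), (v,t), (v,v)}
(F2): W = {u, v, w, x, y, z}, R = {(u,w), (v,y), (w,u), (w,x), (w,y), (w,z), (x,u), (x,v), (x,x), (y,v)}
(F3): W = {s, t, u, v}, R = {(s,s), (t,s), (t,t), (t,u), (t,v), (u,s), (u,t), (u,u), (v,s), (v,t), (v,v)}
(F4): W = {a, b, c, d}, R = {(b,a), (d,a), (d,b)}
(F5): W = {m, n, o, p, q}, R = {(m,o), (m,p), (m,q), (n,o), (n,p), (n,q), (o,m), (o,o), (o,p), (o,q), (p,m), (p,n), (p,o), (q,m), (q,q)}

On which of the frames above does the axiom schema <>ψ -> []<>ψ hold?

none

This is the axiom for the Euclidean property; its first-order frame correspondent is forall x forall y forall z (Rxy & Rxz -> Ryz).
(F1): fails — Rsu and Rsu but not Ruu.
(F2): fails — Ruw and Ruw but not Rww.
(F3): fails — Rtv and Rtu but not Rvu.
(F4): fails — Rba and Rba but not Raa.
(F5): fails — Rmq and Rmo but not Rqo.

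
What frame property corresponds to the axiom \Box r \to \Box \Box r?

transitivity: \forall x \forall y \forall z (Rxy \wedge Ryz \to Rxz)

Suppose □r→□□r is valid. Take Rxy, Ryz and set V(r)={w : Rxw}. Then □r at x, so □□r at x, so □r at y, so r at z, i.e. Rxz.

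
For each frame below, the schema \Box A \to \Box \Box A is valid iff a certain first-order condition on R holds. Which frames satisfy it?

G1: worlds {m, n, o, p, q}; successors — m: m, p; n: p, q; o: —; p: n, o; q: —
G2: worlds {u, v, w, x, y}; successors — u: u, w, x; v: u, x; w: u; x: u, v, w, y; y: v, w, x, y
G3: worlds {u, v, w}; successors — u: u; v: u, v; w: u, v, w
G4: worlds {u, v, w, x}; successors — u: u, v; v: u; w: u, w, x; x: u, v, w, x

The schema corresponds to transitivity: \forall x \forall y \forall z (Rxy \wedge Ryz \to Rxz).
G1: fails — Rpn and Rnq but not Rpq.
G2: fails — Ryx and Rxu but not Ryu.
G3: condition met.
G4: fails — Rwu and Ruv but not Rwv.
Valid on: G3.

G3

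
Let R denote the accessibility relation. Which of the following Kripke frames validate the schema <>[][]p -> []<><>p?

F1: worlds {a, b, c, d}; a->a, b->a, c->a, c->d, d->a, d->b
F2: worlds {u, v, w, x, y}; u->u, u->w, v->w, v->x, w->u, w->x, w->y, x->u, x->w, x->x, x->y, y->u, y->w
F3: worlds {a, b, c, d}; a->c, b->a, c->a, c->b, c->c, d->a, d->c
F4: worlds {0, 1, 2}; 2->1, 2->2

This is the axiom for a generalized confluence (Geach) condition; its first-order frame correspondent is forall x forall y forall z ((xRy & xRz) -> exists w (y R^2 w & z R^2 w)).
F1: holds.
F2: holds.
F3: holds.
F4: fails — 2R1, 2R1 but no w with 1R²w and 1R²w.
Valid on: F1, F2, F3.

F1, F2, F3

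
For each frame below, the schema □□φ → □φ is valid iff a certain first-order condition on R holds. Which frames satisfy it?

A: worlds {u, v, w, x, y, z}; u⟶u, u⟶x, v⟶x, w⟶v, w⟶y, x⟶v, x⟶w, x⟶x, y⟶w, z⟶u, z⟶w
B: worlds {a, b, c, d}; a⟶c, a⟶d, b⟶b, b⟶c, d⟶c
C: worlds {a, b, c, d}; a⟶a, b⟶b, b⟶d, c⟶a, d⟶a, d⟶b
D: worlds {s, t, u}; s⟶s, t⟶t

The schema corresponds to density: ∀x ∀y (Rxy → ∃z (Rxz ∧ Rzy)).
A: fails — Ryw but no t with Ryt and Rtw.
B: fails — Rdc but no z with Rdz and Rzc.
C: holds.
D: holds.
Valid on: C, D.

C, D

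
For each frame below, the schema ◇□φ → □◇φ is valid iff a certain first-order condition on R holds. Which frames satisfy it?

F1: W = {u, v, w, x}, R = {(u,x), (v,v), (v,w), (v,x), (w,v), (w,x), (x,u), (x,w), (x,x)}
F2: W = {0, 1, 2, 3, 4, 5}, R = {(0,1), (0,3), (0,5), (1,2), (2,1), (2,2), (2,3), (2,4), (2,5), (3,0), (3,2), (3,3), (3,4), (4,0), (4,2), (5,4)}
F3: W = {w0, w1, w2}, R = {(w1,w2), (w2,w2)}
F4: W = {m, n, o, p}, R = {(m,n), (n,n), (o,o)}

This is the axiom for convergence; its first-order frame correspondent is ∀x ∀y ∀z (Rxy ∧ Rxz → ∃w (Ryw ∧ Rzw)).
F1: holds.
F2: fails — R01 and R05 but 1 and 5 have no common successor.
F3: holds.
F4: holds.

F1, F3, F4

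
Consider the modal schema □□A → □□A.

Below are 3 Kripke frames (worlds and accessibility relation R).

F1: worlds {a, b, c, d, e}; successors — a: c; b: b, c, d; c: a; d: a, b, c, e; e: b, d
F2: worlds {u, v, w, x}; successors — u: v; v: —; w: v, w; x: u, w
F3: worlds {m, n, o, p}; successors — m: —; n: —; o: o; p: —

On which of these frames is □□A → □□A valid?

F1, F2, F3

This is the axiom for a generalized confluence (Geach) condition; its first-order frame correspondent is ∀x ∀z (xR²z → ∃w (xR²w ∧ z = w)).
F1: satisfies the condition.
F2: satisfies the condition.
F3: satisfies the condition.
Valid on: F1, F2, F3.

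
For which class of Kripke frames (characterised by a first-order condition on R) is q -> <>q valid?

reflexivity

This is frame-equivalent to □q → q (substitute ¬q for q and contrapose).
Suppose □q→q is valid. At any x set V(q)={w : Rxw}. Then □q holds at x, so q holds at x, i.e. Rxx.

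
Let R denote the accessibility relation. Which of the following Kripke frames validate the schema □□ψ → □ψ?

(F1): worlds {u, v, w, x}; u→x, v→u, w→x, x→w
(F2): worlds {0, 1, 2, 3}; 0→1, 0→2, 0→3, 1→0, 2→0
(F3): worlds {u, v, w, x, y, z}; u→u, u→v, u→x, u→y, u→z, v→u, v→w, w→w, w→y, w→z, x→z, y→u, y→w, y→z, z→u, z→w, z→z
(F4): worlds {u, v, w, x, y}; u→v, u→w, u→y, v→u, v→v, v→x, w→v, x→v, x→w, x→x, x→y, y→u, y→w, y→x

(F3)

Frame correspondent (Sahlqvist): ∀x ∀y (Rxy → ∃z (Rxz ∧ Rzy)) — i.e. density.
(F1): fails — Rxw but no z with Rxz and Rzw.
(F2): fails — R10 but no z with R1z and Rz0.
(F3): condition met.
(F4): fails — Ruy but no z with Ruz and Rzy.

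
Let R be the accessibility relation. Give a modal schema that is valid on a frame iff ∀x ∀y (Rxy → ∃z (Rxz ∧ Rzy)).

A defining formula is □□s → □s (the C4 axiom).
Suppose □□s→□s is valid. Take Rxy and set V(s)={w : xR²w}. Then □□s at x, so □s at x, so s at y, i.e. ∃z(Rxz∧Rzy).

□□s → □s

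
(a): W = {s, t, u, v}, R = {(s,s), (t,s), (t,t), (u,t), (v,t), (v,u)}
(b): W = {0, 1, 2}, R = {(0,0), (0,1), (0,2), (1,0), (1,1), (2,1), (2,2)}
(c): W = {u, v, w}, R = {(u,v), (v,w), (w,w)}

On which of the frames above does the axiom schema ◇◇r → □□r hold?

This is the axiom for a generalized confluence (Geach) condition; its first-order frame correspondent is ∀x ∀y ∀z ((xR²y ∧ xR²z) → ∃w (y = w ∧ z = w)).
(a): fails — tR²s, tR²t but s ≠ t.
(b): fails — 0R²0, 0R²1 but 0 ≠ 1.
(c): condition met.

(c)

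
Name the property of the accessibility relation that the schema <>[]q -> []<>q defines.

Suppose ◇□q→□◇q is valid. Take Rxy, Rxz and set V(q)={w : Ryw}. Then □q at y so ◇□q at x, so □◇q at x, so ◇q at z, giving w with Rzw and Ryw.
Conversely, any frame satisfying forall x forall y forall z (Rxy & Rxz -> exists w (Ryw & Rzw)) validates the schema.
So the correspondent is convergence.

convergence: forall x forall y forall z (Rxy & Rxz -> exists w (Ryw & Rzw))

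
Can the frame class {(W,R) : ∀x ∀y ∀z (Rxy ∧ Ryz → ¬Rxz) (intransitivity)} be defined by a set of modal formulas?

If a class were modally definable it would be closed under surjective bounded morphisms (Goldblatt–Thomason).
The 5-cycle (worlds s,t,u,v,w with s→t→u→v→w→s) is intransitive. Mapping every world to a single reflexive point • is a surjective bounded morphism; the reflexive point is not intransitive (R••∧R•• but R••).
So the class is not modally definable.

No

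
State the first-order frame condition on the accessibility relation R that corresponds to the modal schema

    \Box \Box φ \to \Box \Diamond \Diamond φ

This is a Sahlqvist (Geach-type) schema ◇^0□^2φ → □^1◇^2φ.
Minimal-valuation argument: fix x; take any y with xR^0y and any z with xR^1z. Set V(φ) to the set of worlds R-reachable from y in exactly 2 steps. Then □^2φ holds at y, so the antecedent holds at x; validity forces ◇^2φ at z, giving a w with zR^2w and yR^2w.
First-order correspondent: \forall x \forall z (xRz \to \exists w (x R^2 w \wedge z R^2 w)).

\forall x \forall z (xRz \to \exists w (x R^2 w \wedge z R^2 w))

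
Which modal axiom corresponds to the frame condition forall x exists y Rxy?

The condition is seriality. The D schema □q → ◇q defines it.
Suppose □q→◇q is valid. At any x set V(q)=W. Then □q at x, so ◇q at x, so x has a successor.

□q → ◇q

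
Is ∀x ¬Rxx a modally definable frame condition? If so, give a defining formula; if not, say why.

No — not modally definable

If a class were modally definable it would be closed under surjective bounded morphisms (Goldblatt–Thomason).
The 2-cycle (worlds s,t with s→t→s) is irreflexive, and the map sending every world to a single reflexive point • is a surjective bounded morphism (forth: every edge maps to (•,•); back: every world has a successor). So any modal formula valid on the 2-cycle is also valid on the reflexive point, which is not irreflexive.
So the class is not modally definable.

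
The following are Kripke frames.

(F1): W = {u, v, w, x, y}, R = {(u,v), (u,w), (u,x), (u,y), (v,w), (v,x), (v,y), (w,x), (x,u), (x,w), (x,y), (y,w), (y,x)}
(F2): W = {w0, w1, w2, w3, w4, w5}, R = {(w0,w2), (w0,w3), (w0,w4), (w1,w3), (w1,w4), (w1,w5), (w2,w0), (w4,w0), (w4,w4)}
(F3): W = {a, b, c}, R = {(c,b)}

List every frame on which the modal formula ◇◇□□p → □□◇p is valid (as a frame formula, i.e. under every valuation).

The schema corresponds to a generalized confluence (Geach) condition: ∀x ∀y ∀z ((xR²y ∧ xR²z) → ∃w (yR²w ∧ zRw)).
(F1): fails — uR²w, uR²w but no t with wR²t and wRt.
(F2): fails — w2R²w2, w2R²w2 but no w with w2R²w and w2Rw.
(F3): condition met.
Valid on: (F3).

(F3)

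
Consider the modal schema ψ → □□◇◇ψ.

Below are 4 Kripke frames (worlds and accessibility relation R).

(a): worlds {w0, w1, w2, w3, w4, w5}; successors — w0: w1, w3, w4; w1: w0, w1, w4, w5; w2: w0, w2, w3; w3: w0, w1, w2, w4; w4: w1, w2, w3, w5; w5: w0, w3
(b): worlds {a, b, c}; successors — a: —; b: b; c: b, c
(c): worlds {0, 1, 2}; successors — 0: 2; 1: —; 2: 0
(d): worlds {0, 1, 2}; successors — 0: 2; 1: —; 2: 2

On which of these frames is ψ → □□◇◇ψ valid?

The schema corresponds to a generalized confluence (Geach) condition: ∀x ∀z (xR²z → ∃w (x = w ∧ zR²w)).
(a): fails — w5R²w2 but no w with w5=w and w2R²w.
(b): fails — cR²b but no w with c=w and bR²w.
(c): ✓.
(d): fails — 0R²2 but no w with 0=w and 2R²w.
Valid on: (c).

(c)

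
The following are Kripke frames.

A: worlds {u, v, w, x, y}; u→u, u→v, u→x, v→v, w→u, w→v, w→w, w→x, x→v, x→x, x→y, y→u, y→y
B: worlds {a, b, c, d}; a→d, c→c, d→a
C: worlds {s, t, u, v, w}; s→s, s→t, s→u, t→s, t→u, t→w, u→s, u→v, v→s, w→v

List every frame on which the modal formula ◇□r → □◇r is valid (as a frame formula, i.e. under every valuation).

Frame correspondent (Sahlqvist): ∀x ∀y ∀z (Rxy ∧ Rxz → ∃w (Ryw ∧ Rzw)) — i.e. convergence.
A: fails — Rxy and Rxv but y and v have no common successor.
B: condition met.
C: fails — Rts and Rtw but s and w have no common successor.

B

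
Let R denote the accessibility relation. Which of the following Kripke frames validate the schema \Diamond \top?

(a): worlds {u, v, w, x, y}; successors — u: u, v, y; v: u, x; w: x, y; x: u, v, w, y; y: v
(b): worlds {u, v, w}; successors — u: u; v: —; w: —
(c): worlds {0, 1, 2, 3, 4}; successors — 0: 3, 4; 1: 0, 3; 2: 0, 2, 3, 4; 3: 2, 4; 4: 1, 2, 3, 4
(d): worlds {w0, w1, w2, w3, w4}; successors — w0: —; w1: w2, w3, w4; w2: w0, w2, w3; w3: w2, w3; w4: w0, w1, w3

(a), (c)

The schema corresponds to seriality: \forall x \exists y Rxy.
(a): satisfies the condition.
(b): fails — world v has no successor.
(c): satisfies the condition.
(d): fails — world w0 has no successor.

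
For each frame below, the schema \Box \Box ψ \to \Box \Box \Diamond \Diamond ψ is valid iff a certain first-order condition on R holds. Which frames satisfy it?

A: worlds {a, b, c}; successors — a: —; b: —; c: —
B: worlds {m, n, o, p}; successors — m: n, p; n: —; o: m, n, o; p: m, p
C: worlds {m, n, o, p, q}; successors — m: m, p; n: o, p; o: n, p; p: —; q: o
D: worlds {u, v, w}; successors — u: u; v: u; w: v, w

The schema corresponds to a generalized confluence (Geach) condition: \forall x \forall z (x R^2 z \to \exists w (x R^2 w \wedge z R^2 w)).
A: satisfies the condition.
B: fails — oR²n but no w with oR²w and nR²w.
C: fails — mR²p but no w with mR²w and pR²w.
D: satisfies the condition.

A, D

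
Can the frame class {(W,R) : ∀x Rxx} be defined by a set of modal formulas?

Definable; □q → q defines it

The condition is reflexivity. A defining modal formula is □q → q.
Suppose □q→q is valid. At any x set V(q)={w : Rxw}. Then □q holds at x, so q holds at x, i.e. Rxx.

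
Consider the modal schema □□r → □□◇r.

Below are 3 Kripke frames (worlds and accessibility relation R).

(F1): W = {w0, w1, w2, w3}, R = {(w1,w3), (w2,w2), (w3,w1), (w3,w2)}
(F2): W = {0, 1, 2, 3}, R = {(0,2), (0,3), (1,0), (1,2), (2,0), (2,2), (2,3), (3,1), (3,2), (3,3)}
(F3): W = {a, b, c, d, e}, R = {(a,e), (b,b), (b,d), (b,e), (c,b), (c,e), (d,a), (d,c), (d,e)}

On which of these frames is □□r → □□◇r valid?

(F2)

The schema corresponds to a generalized confluence (Geach) condition: ∀x ∀z (xR²z → ∃w (xR²w ∧ zRw)).
(F1): fails — w1R²w1 but no w with w1R²w and w1Rw.
(F2): ✓.
(F3): fails — bR²e but no w with bR²w and eRw.
Valid on: (F2).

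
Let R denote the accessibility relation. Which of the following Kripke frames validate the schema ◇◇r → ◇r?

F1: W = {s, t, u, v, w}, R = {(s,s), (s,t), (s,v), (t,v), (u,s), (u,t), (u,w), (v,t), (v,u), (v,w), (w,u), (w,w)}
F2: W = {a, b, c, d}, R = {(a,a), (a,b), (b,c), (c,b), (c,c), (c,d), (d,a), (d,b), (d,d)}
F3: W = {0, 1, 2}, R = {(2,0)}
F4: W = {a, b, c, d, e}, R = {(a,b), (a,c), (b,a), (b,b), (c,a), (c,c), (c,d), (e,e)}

This is the axiom for a generalized confluence (Geach) condition; its first-order frame correspondent is ∀x ∀y (xR²y → ∃w (y = w ∧ xRw)).
F1: fails — sR²u but no w* with u=w* and sRw*.
F2: fails — aR²c but no w with c=w and aRw.
F3: holds.
F4: fails — aR²a but no w with a=w and aRw.
Valid on: F3.

F3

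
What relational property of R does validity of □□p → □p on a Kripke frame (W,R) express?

density

Suppose □□p→□p is valid. Take Rxy and set V(p)={w : xR²w}. Then □□p at x, so □p at x, so p at y, i.e. ∃z(Rxz∧Rzy).
Conversely, any frame satisfying ∀x ∀y (Rxy → ∃z (Rxz ∧ Rzy)) validates the schema.
So the correspondent is density.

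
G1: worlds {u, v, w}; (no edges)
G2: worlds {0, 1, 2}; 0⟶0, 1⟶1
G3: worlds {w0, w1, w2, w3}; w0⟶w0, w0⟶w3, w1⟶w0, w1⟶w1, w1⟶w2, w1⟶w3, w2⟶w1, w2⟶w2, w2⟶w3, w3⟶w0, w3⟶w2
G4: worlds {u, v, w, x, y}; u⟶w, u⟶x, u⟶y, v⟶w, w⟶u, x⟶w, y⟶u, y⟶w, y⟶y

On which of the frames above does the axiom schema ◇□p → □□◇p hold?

This is the axiom for a generalized confluence (Geach) condition; its first-order frame correspondent is ∀x ∀y ∀z ((xRy ∧ xR²z) → ∃w (yRw ∧ zRw)).
G1: holds.
G2: holds.
G3: holds.
G4: fails — uRw, uR²u but no t with wRt and uRt.
Valid on: G1, G2, G3.

G1, G2, G3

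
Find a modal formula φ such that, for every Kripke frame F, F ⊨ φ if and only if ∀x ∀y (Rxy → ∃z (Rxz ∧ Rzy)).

A defining formula is □□ψ → □ψ (the C4 axiom).
Suppose □□ψ→□ψ is valid. Take Rxy and set V(ψ)={w : xR²w}. Then □□ψ at x, so □ψ at x, so ψ at y, i.e. ∃z(Rxz∧Rzy).

□□ψ → □ψ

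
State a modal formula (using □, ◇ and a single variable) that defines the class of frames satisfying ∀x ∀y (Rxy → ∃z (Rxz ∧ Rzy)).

□□p → □p

A defining formula is □□p → □p (the C4 axiom).
Suppose □□p→□p is valid. Take Rxy and set V(p)={w : xR²w}. Then □□p at x, so □p at x, so p at y, i.e. ∃z(Rxz∧Rzy).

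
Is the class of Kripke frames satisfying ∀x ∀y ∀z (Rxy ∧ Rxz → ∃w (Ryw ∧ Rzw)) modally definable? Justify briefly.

The condition is convergence. A defining modal formula is ◇□p → □◇p.
Suppose ◇□p→□◇p is valid. Take Rxy, Rxz and set V(p)={w : Ryw}. Then □p at y so ◇□p at x, so □◇p at x, so ◇p at z, giving w with Rzw and Ryw.

Yes — defined by ◇□p → □◇p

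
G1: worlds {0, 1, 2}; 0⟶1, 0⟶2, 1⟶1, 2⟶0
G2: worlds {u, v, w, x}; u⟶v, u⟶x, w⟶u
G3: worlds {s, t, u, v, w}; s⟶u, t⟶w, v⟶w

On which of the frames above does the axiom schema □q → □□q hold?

Frame correspondent (Sahlqvist): ∀x ∀y ∀z (Rxy ∧ Ryz → Rxz) — i.e. transitivity.
G1: fails — R20 and R01 but not R21.
G2: fails — Rwu and Ruv but not Rwv.
G3: condition met.

G3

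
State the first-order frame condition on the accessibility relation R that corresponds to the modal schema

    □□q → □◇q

∀x ∀z (xRz → ∃w (xR²w ∧ zRw))

This is a Sahlqvist (Geach-type) schema ◇^0□^2q → □^1◇^1q.
Minimal-valuation argument: fix x; take any y with xR^0y and any z with xR^1z. Set V(q) to the set of worlds R-reachable from y in exactly 2 steps. Then □^2q holds at y, so the antecedent holds at x; validity forces ◇^1q at z, giving a w with zR^1w and yR^2w.
First-order correspondent: ∀x ∀z (xRz → ∃w (xR²w ∧ zRw)).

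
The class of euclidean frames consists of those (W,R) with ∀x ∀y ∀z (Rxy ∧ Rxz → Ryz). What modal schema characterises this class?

◇s → □◇s

This is the Euclidean property; the standard corresponding axiom is 5: ◇s → □◇s.
Suppose ◇s→□◇s is valid. Take Rxy, Rxz and set V(s)={y}. Then ◇s at x, so □◇s at x, so ◇s at z, so some w with Rzw has s; w=y, i.e. Rzy. By symmetry of the argument, Ryz.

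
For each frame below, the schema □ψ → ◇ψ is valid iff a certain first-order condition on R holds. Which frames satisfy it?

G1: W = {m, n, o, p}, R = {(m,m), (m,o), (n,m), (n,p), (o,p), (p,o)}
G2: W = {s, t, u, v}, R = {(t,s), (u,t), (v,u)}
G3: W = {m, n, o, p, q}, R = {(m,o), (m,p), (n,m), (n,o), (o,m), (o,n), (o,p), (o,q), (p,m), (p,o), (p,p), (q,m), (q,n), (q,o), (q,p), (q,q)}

The schema corresponds to seriality: ∀x ∃y Rxy.
G1: holds.
G2: fails — world s has no successor.
G3: holds.

G1, G3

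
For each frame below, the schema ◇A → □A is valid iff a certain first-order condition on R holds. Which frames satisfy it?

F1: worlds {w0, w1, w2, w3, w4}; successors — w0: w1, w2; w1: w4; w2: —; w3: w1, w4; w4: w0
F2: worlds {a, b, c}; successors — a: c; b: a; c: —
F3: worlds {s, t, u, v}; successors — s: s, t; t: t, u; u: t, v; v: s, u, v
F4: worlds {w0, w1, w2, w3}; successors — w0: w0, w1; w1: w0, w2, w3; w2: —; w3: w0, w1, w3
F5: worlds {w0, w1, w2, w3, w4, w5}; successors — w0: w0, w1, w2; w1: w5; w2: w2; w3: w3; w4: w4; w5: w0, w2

Frame correspondent (Sahlqvist): ∀x ∀y ∀z (Rxy ∧ Rxz → y = z) — i.e. partial functionality.
F1: fails — w0 sees both w1 and w2.
F2: condition met.
F3: fails — s sees both s and t.
F4: fails — w0 sees both w0 and w1.
F5: fails — w0 sees both w0 and w1.
Valid on: F2.

F2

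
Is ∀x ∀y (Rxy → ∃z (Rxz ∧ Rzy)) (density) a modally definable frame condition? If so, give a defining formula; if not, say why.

This is a Sahlqvist condition; the C4 axiom □□p → □p defines it.
Suppose □□p→□p is valid. Take Rxy and set V(p)={w : xR²w}. Then □□p at x, so □p at x, so p at y, i.e. ∃z(Rxz∧Rzy).

Yes — defined by □□p → □p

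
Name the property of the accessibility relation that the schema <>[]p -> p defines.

This is frame-equivalent to p → □◇p (substitute ¬p for p and contrapose).
Suppose p→□◇p is valid. Take Rxy and set V(p)={x}. Then p at x, so □◇p at x, so ◇p at y, so some z with Ryz has p; z=x, i.e. Ryx.
The converse is a direct semantic check.
So the correspondent is symmetry.

symmetry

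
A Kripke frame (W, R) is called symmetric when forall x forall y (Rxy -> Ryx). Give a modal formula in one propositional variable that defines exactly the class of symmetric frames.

q → □◇q

A defining formula is q → □◇q (the B axiom).
Suppose q→□◇q is valid. Take Rxy and set V(q)={x}. Then q at x, so □◇q at x, so ◇q at y, so some z with Ryz has q; z=x, i.e. Ryx.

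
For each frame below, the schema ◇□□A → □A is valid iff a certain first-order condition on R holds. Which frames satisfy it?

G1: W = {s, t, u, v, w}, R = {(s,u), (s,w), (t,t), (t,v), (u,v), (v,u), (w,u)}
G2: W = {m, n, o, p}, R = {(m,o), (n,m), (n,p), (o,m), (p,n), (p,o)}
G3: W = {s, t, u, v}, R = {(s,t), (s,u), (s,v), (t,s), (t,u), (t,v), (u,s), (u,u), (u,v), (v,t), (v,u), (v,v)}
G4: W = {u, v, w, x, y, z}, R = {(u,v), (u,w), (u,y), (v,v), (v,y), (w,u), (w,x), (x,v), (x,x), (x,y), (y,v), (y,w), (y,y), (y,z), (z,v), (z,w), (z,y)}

G3

This is the axiom for a generalized confluence (Geach) condition; its first-order frame correspondent is ∀x ∀y ∀z ((xRy ∧ xRz) → ∃w (yR²w ∧ z = w)).
G1: fails — sRu, sRw but no w* with uR²w* and w=w*.
G2: fails — nRm, nRp but no w with mR²w and p=w.
G3: satisfies the condition.
G4: fails — wRx, wRu but no t with xR²t and u=t.
Valid on: G3.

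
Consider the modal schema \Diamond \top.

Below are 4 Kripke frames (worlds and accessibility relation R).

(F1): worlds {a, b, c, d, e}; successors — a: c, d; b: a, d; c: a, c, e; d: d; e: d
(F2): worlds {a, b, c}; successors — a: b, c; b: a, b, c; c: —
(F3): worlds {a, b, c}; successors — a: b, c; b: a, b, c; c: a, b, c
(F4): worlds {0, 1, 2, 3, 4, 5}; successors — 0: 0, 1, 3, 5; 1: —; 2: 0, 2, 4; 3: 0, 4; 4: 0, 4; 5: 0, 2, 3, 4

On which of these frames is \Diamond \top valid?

(F1), (F3)

This is the axiom for seriality; its first-order frame correspondent is \forall x \exists y Rxy.
(F1): satisfies the condition.
(F2): fails — world c has no successor.
(F3): satisfies the condition.
(F4): fails — world 1 has no successor.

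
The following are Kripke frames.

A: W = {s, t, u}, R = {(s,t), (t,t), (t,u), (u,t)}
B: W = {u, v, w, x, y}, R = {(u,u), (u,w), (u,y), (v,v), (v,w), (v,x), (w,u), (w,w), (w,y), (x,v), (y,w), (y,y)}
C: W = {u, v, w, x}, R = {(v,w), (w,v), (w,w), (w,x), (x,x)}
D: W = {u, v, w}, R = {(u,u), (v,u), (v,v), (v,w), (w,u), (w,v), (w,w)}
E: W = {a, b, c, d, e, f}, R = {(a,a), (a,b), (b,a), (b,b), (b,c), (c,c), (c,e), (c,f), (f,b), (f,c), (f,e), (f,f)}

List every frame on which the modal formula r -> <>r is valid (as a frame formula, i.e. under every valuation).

The schema corresponds to a generalized confluence (Geach) condition: forall x exists w (x = w & xRw).
A: fails — at s but no w with s=w and sRw.
B: fails — at x but no t with x=t and xRt.
C: fails — at u but no t with u=t and uRt.
D: condition met.
E: fails — at d but no w with d=w and dRw.

D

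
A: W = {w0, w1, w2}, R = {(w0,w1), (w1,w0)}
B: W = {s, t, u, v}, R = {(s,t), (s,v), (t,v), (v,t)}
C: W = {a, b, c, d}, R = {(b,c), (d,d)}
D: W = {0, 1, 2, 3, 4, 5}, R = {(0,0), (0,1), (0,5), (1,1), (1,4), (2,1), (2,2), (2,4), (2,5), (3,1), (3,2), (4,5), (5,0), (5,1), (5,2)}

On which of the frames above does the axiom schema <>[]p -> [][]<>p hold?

C

Frame correspondent (Sahlqvist): forall x forall y forall z ((xRy & x R^2 z) -> exists w (yRw & zRw)) — i.e. a generalized confluence (Geach) condition.
A: fails — w0Rw1, w0R²w0 but no w with w1Rw and w0Rw.
B: fails — sRt, sR²v but no w with tRw and vRw.
C: holds.
D: fails — 0R1, 0R²4 but no w with 1Rw and 4Rw.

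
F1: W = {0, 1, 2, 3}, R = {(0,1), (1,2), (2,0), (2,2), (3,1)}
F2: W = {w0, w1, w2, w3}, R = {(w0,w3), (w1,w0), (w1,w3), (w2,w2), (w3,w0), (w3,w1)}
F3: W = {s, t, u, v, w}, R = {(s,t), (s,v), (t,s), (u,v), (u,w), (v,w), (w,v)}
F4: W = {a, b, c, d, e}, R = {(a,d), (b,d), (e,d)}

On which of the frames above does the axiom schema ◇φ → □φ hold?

F4

Frame correspondent (Sahlqvist): ∀x ∀y ∀z (Rxy ∧ Rxz → y = z) — i.e. partial functionality.
F1: fails — 2 sees both 0 and 2.
F2: fails — w1 sees both w0 and w3.
F3: fails — s sees both t and v.
F4: ✓.
Valid on: F4.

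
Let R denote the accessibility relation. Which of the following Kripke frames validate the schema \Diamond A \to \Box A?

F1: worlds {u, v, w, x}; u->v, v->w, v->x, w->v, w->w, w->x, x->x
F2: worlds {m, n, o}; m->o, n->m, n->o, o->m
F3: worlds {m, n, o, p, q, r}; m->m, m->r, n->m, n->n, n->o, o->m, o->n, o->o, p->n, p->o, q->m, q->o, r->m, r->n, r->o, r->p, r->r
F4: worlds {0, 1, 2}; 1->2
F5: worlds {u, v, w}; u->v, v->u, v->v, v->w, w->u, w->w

F4

This is the axiom for partial functionality; its first-order frame correspondent is \forall x \forall y \forall z (Rxy \wedge Rxz \to y = z).
F1: fails — v sees both w and x.
F2: fails — n sees both m and o.
F3: fails — m sees both m and r.
F4: holds.
F5: fails — v sees both u and v.
Valid on: F4.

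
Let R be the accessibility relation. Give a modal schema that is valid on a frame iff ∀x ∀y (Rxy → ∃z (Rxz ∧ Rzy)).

□□q → □q

The condition is density. The C4 schema □□q → □q defines it.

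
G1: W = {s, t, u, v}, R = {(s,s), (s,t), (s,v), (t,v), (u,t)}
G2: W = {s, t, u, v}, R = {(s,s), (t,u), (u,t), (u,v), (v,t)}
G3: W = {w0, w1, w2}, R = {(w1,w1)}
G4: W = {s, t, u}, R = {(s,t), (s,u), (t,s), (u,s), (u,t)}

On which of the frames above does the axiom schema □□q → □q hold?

The schema corresponds to density: ∀x ∀y (Rxy → ∃z (Rxz ∧ Rzy)).
G1: fails — Rtv but no z with Rtz and Rzv.
G2: fails — Ruv but no z with Ruz and Rzv.
G3: holds.
G4: fails — Rts but no z with Rtz and Rzs.

G3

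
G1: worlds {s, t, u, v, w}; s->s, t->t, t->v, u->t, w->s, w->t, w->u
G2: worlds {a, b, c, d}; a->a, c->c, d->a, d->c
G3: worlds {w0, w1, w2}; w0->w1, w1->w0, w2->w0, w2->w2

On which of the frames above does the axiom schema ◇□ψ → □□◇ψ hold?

Frame correspondent (Sahlqvist): ∀x ∀y ∀z ((xRy ∧ xR²z) → ∃w (yRw ∧ zRw)) — i.e. a generalized confluence (Geach) condition.
G1: fails — tRt, tR²v but no w* with tRw* and vRw*.
G2: fails — dRa, dR²c but no w with aRw and cRw.
G3: fails — w0Rw1, w0R²w0 but no w with w1Rw and w0Rw.
Valid on no frame.

none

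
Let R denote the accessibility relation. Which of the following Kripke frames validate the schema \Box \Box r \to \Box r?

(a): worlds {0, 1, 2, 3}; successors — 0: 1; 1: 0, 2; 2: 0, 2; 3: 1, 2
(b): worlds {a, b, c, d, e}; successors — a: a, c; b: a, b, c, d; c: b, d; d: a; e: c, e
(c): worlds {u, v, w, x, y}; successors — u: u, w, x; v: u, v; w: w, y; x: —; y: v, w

Frame correspondent (Sahlqvist): \forall x \forall y (Rxy \to \exists z (Rxz \wedge Rzy)) — i.e. density.
(a): fails — R31 but no z with R3z and Rz1.
(b): satisfies the condition.
(c): satisfies the condition.
Valid on: (b), (c).

(b), (c)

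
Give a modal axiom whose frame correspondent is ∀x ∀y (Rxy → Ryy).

The condition is shift-reflexivity. The T□ schema □(□p → p) defines it.
Suppose □(□p→p) is valid. Take Rxy and set V(p)={w : Ryw}. Then at y, □p holds; since □(□p→p) at x, □p→p at y, so p at y, i.e. Ryy.

□(□p → p)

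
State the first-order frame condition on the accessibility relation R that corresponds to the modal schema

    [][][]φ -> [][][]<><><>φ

forall x forall z (x R^3 z -> exists w (x R^3 w & z R^3 w))

This is a Sahlqvist (Geach-type) schema ◇^0□^3φ → □^3◇^3φ.
Minimal-valuation argument: fix x; take any y with xR^0y and any z with xR^3z. Set V(φ) to the set of worlds R-reachable from y in exactly 3 steps. Then □^3φ holds at y, so the antecedent holds at x; validity forces ◇^3φ at z, giving a w with zR^3w and yR^3w.
First-order correspondent: forall x forall z (x R^3 z -> exists w (x R^3 w & z R^3 w)).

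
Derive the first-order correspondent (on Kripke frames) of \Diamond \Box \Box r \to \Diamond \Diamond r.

This is a Sahlqvist (Geach-type) schema ◇^1□^2r → □^0◇^2r.
Minimal-valuation argument: fix x; take any y with xR^1y and any z with xR^0z. Set V(r) to the set of worlds R-reachable from y in exactly 2 steps. Then □^2r holds at y, so the antecedent holds at x; validity forces ◇^2r at z, giving a w with zR^2w and yR^2w.
First-order correspondent: \forall x \forall y (xRy \to \exists w (y R^2 w \wedge x R^2 w)).

\forall x \forall y (xRy \to \exists w (y R^2 w \wedge x R^2 w))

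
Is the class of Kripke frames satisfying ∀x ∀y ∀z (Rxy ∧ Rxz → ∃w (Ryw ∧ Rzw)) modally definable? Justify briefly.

This is a Sahlqvist condition; the .2 axiom ◇□p → □◇p defines it.
Suppose ◇□p→□◇p is valid. Take Rxy, Rxz and set V(p)={w : Ryw}. Then □p at y so ◇□p at x, so □◇p at x, so ◇p at z, giving w with Rzw and Ryw.

Yes — defined by ◇□p → □◇p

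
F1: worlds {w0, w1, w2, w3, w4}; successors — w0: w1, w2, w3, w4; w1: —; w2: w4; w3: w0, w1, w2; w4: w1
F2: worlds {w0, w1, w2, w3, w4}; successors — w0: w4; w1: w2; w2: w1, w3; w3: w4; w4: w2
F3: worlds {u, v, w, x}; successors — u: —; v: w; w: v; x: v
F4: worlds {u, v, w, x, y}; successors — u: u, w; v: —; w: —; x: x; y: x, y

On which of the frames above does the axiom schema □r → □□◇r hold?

F3

The schema corresponds to a generalized confluence (Geach) condition: ∀x ∀z (xR²z → ∃w (xRw ∧ zRw)).
F1: fails — w0R²w1 but no w with w0Rw and w1Rw.
F2: fails — w0R²w2 but no w with w0Rw and w2Rw.
F3: holds.
F4: fails — uR²w but no t with uRt and wRt.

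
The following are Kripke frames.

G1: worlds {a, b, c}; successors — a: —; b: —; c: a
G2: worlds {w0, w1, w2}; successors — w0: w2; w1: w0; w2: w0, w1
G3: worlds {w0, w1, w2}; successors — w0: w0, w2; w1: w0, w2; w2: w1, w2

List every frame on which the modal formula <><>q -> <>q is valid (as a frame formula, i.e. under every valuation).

This is the axiom for transitivity; its first-order frame correspondent is forall x forall y forall z (Rxy & Ryz -> Rxz).
G1: ✓.
G2: fails — Rw0w2 and Rw2w0 but not Rw0w0.
G3: fails — Rw1w2 and Rw2w1 but not Rw1w1.
Valid on: G1.

G1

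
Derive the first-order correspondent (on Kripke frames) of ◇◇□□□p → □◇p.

∀x ∀y ∀z ((xR²y ∧ xRz) → ∃w (yR³w ∧ zRw))

This is a Sahlqvist (Geach-type) schema ◇^2□^3p → □^1◇^1p.
Minimal-valuation argument: fix x; take any y with xR^2y and any z with xR^1z. Set V(p) to the set of worlds R-reachable from y in exactly 3 steps. Then □^3p holds at y, so the antecedent holds at x; validity forces ◇^1p at z, giving a w with zR^1w and yR^3w.
First-order correspondent: ∀x ∀y ∀z ((xR²y ∧ xRz) → ∃w (yR³w ∧ zRw)).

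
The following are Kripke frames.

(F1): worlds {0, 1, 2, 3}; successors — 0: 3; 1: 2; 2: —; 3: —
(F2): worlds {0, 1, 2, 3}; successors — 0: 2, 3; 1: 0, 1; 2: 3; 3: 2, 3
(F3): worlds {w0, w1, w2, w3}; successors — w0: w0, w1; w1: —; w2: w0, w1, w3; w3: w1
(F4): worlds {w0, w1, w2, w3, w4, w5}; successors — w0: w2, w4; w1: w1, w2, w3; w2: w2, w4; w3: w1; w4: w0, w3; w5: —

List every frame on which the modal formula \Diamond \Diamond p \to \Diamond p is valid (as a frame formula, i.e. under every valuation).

This is the axiom for transitivity; its first-order frame correspondent is \forall x \forall y \forall z (Rxy \wedge Ryz \to Rxz).
(F1): ✓.
(F2): fails — R10 and R02 but not R12.
(F3): ✓.
(F4): fails — Rw1w2 and Rw2w4 but not Rw1w4.
Valid on: (F1), (F3).

(F1), (F3)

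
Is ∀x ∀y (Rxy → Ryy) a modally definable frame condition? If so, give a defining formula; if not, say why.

Yes, by □(□r → r)

Yes: it is shift-reflexivity, defined by the T□ schema □(□r → r).
Suppose □(□r→r) is valid. Take Rxy and set V(r)={w : Ryw}. Then at y, □r holds; since □(□r→r) at x, □r→r at y, so r at y, i.e. Ryy.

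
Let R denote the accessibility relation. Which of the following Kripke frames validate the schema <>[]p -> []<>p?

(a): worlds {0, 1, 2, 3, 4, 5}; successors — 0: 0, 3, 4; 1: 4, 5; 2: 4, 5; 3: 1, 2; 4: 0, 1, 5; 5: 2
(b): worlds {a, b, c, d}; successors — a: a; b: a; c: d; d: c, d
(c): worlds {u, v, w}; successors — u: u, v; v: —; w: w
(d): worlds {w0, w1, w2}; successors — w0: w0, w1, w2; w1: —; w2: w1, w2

(b)

This is the axiom for convergence; its first-order frame correspondent is forall x forall y forall z (Rxy & Rxz -> exists w (Ryw & Rzw)).
(a): fails — R00 and R03 but 0 and 3 have no common successor.
(b): holds.
(c): fails — Ruv and Ruv but v and v have no common successor.
(d): fails — Rw0w1 and Rw0w1 but w1 and w1 have no common successor.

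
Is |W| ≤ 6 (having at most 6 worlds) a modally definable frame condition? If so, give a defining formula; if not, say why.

If a class were modally definable it would be closed under disjoint unions (Goldblatt–Thomason).
Any modal formula valid on each of 7 disjoint one-world frames is valid on their disjoint union (validity is preserved under disjoint unions). Each one-world frame has |W|=1≤6, but the union has |W|=7.
So the class is not modally definable.

Not modally definable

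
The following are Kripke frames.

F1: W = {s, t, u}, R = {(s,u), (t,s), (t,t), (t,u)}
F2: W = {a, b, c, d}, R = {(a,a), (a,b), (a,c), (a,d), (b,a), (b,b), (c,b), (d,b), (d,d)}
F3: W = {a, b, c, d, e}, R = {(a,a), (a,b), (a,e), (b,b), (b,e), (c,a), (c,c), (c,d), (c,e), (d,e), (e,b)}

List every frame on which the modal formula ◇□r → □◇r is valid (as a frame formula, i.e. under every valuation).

F2

The schema corresponds to convergence: ∀x ∀y ∀z (Rxy ∧ Rxz → ∃w (Ryw ∧ Rzw)).
F1: fails — Rsu and Rsu but u and u have no common successor.
F2: ✓.
F3: fails — Rcc and Rce but c and e have no common successor.
Valid on: F2.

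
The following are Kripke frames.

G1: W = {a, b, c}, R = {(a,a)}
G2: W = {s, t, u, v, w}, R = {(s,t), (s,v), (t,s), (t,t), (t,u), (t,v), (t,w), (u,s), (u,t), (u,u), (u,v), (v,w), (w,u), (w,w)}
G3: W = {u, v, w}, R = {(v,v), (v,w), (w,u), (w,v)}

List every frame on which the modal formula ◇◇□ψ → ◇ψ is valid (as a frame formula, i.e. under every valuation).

The schema corresponds to a generalized confluence (Geach) condition: ∀x ∀y (xR²y → ∃w (yRw ∧ xRw)).
G1: condition met.
G2: fails — sR²v but no w* with vRw* and sRw*.
G3: fails — vR²u but no t with uRt and vRt.
Valid on: G1.

G1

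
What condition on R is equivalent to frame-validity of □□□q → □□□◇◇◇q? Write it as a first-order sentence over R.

This is a Sahlqvist (Geach-type) schema ◇^0□^3q → □^3◇^3q.
Minimal-valuation argument: fix x; take any y with xR^0y and any z with xR^3z. Set V(q) to the set of worlds R-reachable from y in exactly 3 steps. Then □^3q holds at y, so the antecedent holds at x; validity forces ◇^3q at z, giving a w with zR^3w and yR^3w.
First-order correspondent: ∀x ∀z (xR³z → ∃w (xR³w ∧ zR³w)).

∀x ∀z (xR³z → ∃w (xR³w ∧ zR³w))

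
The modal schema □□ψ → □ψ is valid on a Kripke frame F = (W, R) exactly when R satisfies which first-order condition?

Suppose □□ψ→□ψ is valid. Take Rxy and set V(ψ)={w : xR²w}. Then □□ψ at x, so □ψ at x, so ψ at y, i.e. ∃z(Rxz∧Rzy).

density: ∀x ∀y (Rxy → ∃z (Rxz ∧ Rzy))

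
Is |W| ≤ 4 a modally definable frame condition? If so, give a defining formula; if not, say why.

Not modally definable

Modal frame validity is preserved under disjoint unions.
Any modal formula valid on each of 5 disjoint one-world frames is valid on their disjoint union (validity is preserved under disjoint unions). Each one-world frame has |W|=1≤4, but the union has |W|=5.
Hence having at most 4 worlds is not modally definable.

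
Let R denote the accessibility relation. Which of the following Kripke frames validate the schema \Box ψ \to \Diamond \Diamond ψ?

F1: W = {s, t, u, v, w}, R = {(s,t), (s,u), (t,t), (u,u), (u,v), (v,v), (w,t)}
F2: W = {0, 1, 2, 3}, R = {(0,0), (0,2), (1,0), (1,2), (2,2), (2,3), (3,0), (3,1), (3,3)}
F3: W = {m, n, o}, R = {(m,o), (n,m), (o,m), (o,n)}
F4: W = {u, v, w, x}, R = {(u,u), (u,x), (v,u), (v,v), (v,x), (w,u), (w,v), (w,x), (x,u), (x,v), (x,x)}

This is the axiom for a generalized confluence (Geach) condition; its first-order frame correspondent is \forall x \exists w (xRw \wedge x R^2 w).
F1: holds.
F2: holds.
F3: fails — at m but no w with mRw and mR²w.
F4: holds.
Valid on: F1, F2, F4.

F1, F2, F4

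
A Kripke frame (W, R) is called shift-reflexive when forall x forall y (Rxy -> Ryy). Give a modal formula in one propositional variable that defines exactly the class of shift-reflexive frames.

□(□ψ → ψ)

This is shift-reflexivity; the standard corresponding axiom is T□: □(□ψ → ψ).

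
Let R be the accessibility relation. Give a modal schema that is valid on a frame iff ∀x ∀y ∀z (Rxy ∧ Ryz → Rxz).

□s → □□s

This is transitivity; the standard corresponding axiom is 4: □s → □□s.
Suppose □s→□□s is valid. Take Rxy, Ryz and set V(s)={w : Rxw}. Then □s at x, so □□s at x, so □s at y, so s at z, i.e. Rxz.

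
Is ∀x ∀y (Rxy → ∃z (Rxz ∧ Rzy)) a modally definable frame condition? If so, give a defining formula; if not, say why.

Yes: it is density, defined by the C4 schema □□r → □r.
Suppose □□r→□r is valid. Take Rxy and set V(r)={w : xR²w}. Then □□r at x, so □r at x, so r at y, i.e. ∃z(Rxz∧Rzy).

Definable; □□r → □r defines it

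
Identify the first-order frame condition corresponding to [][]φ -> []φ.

Suppose □□φ→□φ is valid. Take Rxy and set V(φ)={w : xR²w}. Then □□φ at x, so □φ at x, so φ at y, i.e. ∃z(Rxz∧Rzy).
Conversely, any frame satisfying forall x forall y (Rxy -> exists z (Rxz & Rzy)) validates the schema.
Frame condition: forall x forall y (Rxy -> exists z (Rxz & Rzy)).

Density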